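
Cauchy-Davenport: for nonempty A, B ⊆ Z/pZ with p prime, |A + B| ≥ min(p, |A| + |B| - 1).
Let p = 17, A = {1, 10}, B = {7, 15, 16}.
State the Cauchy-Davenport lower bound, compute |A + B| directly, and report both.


Cauchy-Davenport: |A + B| ≥ min(p, |A| + |B| - 1) for A, B nonempty in Z/pZ.
|A| = 2, |B| = 3, p = 17.
CD lower bound = min(17, 2 + 3 - 1) = min(17, 4) = 4.
Compute A + B mod 17 directly:
a = 1: 1+7=8, 1+15=16, 1+16=0
a = 10: 10+7=0, 10+15=8, 10+16=9
A + B = {0, 8, 9, 16}, so |A + B| = 4.
Verify: 4 ≥ 4? Yes ✓.

CD lower bound = 4, actual |A + B| = 4.


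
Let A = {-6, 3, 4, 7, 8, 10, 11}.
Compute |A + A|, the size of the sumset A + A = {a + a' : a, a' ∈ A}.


A + A = {a + a' : a, a' ∈ A}; |A| = 7.
General bounds: 2|A| - 1 ≤ |A + A| ≤ |A|(|A|+1)/2, i.e. 13 ≤ |A + A| ≤ 28.
Lower bound 2|A|-1 is attained iff A is an arithmetic progression.
Enumerate sums a + a' for a ≤ a' (symmetric, so this suffices):
a = -6: -6+-6=-12, -6+3=-3, -6+4=-2, -6+7=1, -6+8=2, -6+10=4, -6+11=5
a = 3: 3+3=6, 3+4=7, 3+7=10, 3+8=11, 3+10=13, 3+11=14
a = 4: 4+4=8, 4+7=11, 4+8=12, 4+10=14, 4+11=15
a = 7: 7+7=14, 7+8=15, 7+10=17, 7+11=18
a = 8: 8+8=16, 8+10=18, 8+11=19
a = 10: 10+10=20, 10+11=21
a = 11: 11+11=22
Distinct sums: {-12, -3, -2, 1, 2, 4, 5, 6, 7, 8, 10, 11, 12, 13, 14, 15, 16, 17, 18, 19, 20, 21, 22}
|A + A| = 23

|A + A| = 23


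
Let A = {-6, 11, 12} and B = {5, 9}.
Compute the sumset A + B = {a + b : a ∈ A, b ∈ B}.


A + B = {a + b : a ∈ A, b ∈ B}.
Enumerate all |A|·|B| = 3·2 = 6 pairs (a, b) and collect distinct sums.
a = -6: -6+5=-1, -6+9=3
a = 11: 11+5=16, 11+9=20
a = 12: 12+5=17, 12+9=21
Collecting distinct sums: A + B = {-1, 3, 16, 17, 20, 21}
|A + B| = 6

A + B = {-1, 3, 16, 17, 20, 21}


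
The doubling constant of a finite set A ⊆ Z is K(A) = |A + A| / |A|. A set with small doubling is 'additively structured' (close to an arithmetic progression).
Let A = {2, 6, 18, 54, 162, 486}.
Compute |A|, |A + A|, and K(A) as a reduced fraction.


|A| = 6.
Compute A + A by enumerating all 36 pairs.
A + A = {4, 8, 12, 20, 24, 36, 56, 60, 72, 108, 164, 168, 180, 216, 324, 488, 492, 504, 540, 648, 972}, so |A + A| = 21.
K = |A + A| / |A| = 21/6 = 7/2 ≈ 3.5000.
Reference: AP of size 6 gives K = 11/6 ≈ 1.8333; a fully generic set of size 6 gives K ≈ 3.5000.

|A| = 6, |A + A| = 21, K = 21/6 = 7/2.


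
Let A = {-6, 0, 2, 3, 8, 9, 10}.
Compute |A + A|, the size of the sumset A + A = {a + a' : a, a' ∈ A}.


A + A = {a + a' : a, a' ∈ A}; |A| = 7.
General bounds: 2|A| - 1 ≤ |A + A| ≤ |A|(|A|+1)/2, i.e. 13 ≤ |A + A| ≤ 28.
Lower bound 2|A|-1 is attained iff A is an arithmetic progression.
Enumerate sums a + a' for a ≤ a' (symmetric, so this suffices):
a = -6: -6+-6=-12, -6+0=-6, -6+2=-4, -6+3=-3, -6+8=2, -6+9=3, -6+10=4
a = 0: 0+0=0, 0+2=2, 0+3=3, 0+8=8, 0+9=9, 0+10=10
a = 2: 2+2=4, 2+3=5, 2+8=10, 2+9=11, 2+10=12
a = 3: 3+3=6, 3+8=11, 3+9=12, 3+10=13
a = 8: 8+8=16, 8+9=17, 8+10=18
a = 9: 9+9=18, 9+10=19
a = 10: 10+10=20
Distinct sums: {-12, -6, -4, -3, 0, 2, 3, 4, 5, 6, 8, 9, 10, 11, 12, 13, 16, 17, 18, 19, 20}
|A + A| = 21

|A + A| = 21


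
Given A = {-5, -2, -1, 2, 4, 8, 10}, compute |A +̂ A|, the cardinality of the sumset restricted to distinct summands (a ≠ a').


Restricted sumset: A +̂ A = {a + a' : a ∈ A, a' ∈ A, a ≠ a'}.
Equivalently, take A + A and drop any sum 2a that is achievable ONLY as a + a for a ∈ A (i.e. sums representable only with equal summands).
Enumerate pairs (a, a') with a < a' (symmetric, so each unordered pair gives one sum; this covers all a ≠ a'):
  -5 + -2 = -7
  -5 + -1 = -6
  -5 + 2 = -3
  -5 + 4 = -1
  -5 + 8 = 3
  -5 + 10 = 5
  -2 + -1 = -3
  -2 + 2 = 0
  -2 + 4 = 2
  -2 + 8 = 6
  -2 + 10 = 8
  -1 + 2 = 1
  -1 + 4 = 3
  -1 + 8 = 7
  -1 + 10 = 9
  2 + 4 = 6
  2 + 8 = 10
  2 + 10 = 12
  4 + 8 = 12
  4 + 10 = 14
  8 + 10 = 18
Collected distinct sums: {-7, -6, -3, -1, 0, 1, 2, 3, 5, 6, 7, 8, 9, 10, 12, 14, 18}
|A +̂ A| = 17
(Reference bound: |A +̂ A| ≥ 2|A| - 3 for |A| ≥ 2, with |A| = 7 giving ≥ 11.)

|A +̂ A| = 17


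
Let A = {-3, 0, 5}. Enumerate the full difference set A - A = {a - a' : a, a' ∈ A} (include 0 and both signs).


A - A = {a - a' : a, a' ∈ A}.
Compute a - a' for each ordered pair (a, a'):
a = -3: -3--3=0, -3-0=-3, -3-5=-8
a = 0: 0--3=3, 0-0=0, 0-5=-5
a = 5: 5--3=8, 5-0=5, 5-5=0
Collecting distinct values (and noting 0 appears from a-a):
A - A = {-8, -5, -3, 0, 3, 5, 8}
|A - A| = 7

A - A = {-8, -5, -3, 0, 3, 5, 8}


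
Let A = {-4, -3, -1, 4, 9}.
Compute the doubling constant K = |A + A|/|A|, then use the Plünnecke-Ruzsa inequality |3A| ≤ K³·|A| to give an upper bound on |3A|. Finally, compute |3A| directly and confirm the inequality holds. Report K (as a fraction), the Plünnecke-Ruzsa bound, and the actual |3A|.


|A| = 5.
Step 1: Compute A + A by enumerating all 25 pairs.
A + A = {-8, -7, -6, -5, -4, -2, 0, 1, 3, 5, 6, 8, 13, 18}, so |A + A| = 14.
Step 2: Doubling constant K = |A + A|/|A| = 14/5 = 14/5 ≈ 2.8000.
Step 3: Plünnecke-Ruzsa gives |3A| ≤ K³·|A| = (2.8000)³ · 5 ≈ 109.7600.
Step 4: Compute 3A = A + A + A directly by enumerating all triples (a,b,c) ∈ A³; |3A| = 27.
Step 5: Check 27 ≤ 109.7600? Yes ✓.

K = 14/5, Plünnecke-Ruzsa bound K³|A| ≈ 109.7600, |3A| = 27, inequality holds.


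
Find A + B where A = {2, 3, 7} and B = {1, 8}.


A + B = {a + b : a ∈ A, b ∈ B}.
Enumerate all |A|·|B| = 3·2 = 6 pairs (a, b) and collect distinct sums.
a = 2: 2+1=3, 2+8=10
a = 3: 3+1=4, 3+8=11
a = 7: 7+1=8, 7+8=15
Collecting distinct sums: A + B = {3, 4, 8, 10, 11, 15}
|A + B| = 6

A + B = {3, 4, 8, 10, 11, 15}


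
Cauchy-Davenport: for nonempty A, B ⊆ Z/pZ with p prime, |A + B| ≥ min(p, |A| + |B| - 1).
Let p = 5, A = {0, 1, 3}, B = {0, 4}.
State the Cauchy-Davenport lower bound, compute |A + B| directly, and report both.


Cauchy-Davenport: |A + B| ≥ min(p, |A| + |B| - 1) for A, B nonempty in Z/pZ.
|A| = 3, |B| = 2, p = 5.
CD lower bound = min(5, 3 + 2 - 1) = min(5, 4) = 4.
Compute A + B mod 5 directly:
a = 0: 0+0=0, 0+4=4
a = 1: 1+0=1, 1+4=0
a = 3: 3+0=3, 3+4=2
A + B = {0, 1, 2, 3, 4}, so |A + B| = 5.
Verify: 5 ≥ 4? Yes ✓.

CD lower bound = 4, actual |A + B| = 5.


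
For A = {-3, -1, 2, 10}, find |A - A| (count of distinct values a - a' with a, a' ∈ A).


A - A = {a - a' : a, a' ∈ A}; |A| = 4.
Bounds: 2|A|-1 ≤ |A - A| ≤ |A|² - |A| + 1, i.e. 7 ≤ |A - A| ≤ 13.
Note: 0 ∈ A - A always (from a - a). The set is symmetric: if d ∈ A - A then -d ∈ A - A.
Enumerate nonzero differences d = a - a' with a > a' (then include -d):
Positive differences: {2, 3, 5, 8, 11, 13}
Full difference set: {0} ∪ (positive diffs) ∪ (negative diffs).
|A - A| = 1 + 2·6 = 13 (matches direct enumeration: 13).

|A - A| = 13


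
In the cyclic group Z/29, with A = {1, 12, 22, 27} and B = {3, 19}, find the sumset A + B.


Work in Z/29Z: reduce every sum a + b modulo 29.
Enumerate all 8 pairs:
a = 1: 1+3=4, 1+19=20
a = 12: 12+3=15, 12+19=2
a = 22: 22+3=25, 22+19=12
a = 27: 27+3=1, 27+19=17
Distinct residues collected: {1, 2, 4, 12, 15, 17, 20, 25}
|A + B| = 8 (out of 29 total residues).

A + B = {1, 2, 4, 12, 15, 17, 20, 25}


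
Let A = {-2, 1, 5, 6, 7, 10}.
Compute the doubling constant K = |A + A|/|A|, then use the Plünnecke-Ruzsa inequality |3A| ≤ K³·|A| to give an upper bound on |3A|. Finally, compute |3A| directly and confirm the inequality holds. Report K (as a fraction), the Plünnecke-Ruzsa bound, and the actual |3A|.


|A| = 6.
Step 1: Compute A + A by enumerating all 36 pairs.
A + A = {-4, -1, 2, 3, 4, 5, 6, 7, 8, 10, 11, 12, 13, 14, 15, 16, 17, 20}, so |A + A| = 18.
Step 2: Doubling constant K = |A + A|/|A| = 18/6 = 18/6 ≈ 3.0000.
Step 3: Plünnecke-Ruzsa gives |3A| ≤ K³·|A| = (3.0000)³ · 6 ≈ 162.0000.
Step 4: Compute 3A = A + A + A directly by enumerating all triples (a,b,c) ∈ A³; |3A| = 31.
Step 5: Check 31 ≤ 162.0000? Yes ✓.

K = 18/6, Plünnecke-Ruzsa bound K³|A| ≈ 162.0000, |3A| = 31, inequality holds.


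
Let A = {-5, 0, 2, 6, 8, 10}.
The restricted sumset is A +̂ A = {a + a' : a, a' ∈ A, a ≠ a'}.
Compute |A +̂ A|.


Restricted sumset: A +̂ A = {a + a' : a ∈ A, a' ∈ A, a ≠ a'}.
Equivalently, take A + A and drop any sum 2a that is achievable ONLY as a + a for a ∈ A (i.e. sums representable only with equal summands).
Enumerate pairs (a, a') with a < a' (symmetric, so each unordered pair gives one sum; this covers all a ≠ a'):
  -5 + 0 = -5
  -5 + 2 = -3
  -5 + 6 = 1
  -5 + 8 = 3
  -5 + 10 = 5
  0 + 2 = 2
  0 + 6 = 6
  0 + 8 = 8
  0 + 10 = 10
  2 + 6 = 8
  2 + 8 = 10
  2 + 10 = 12
  6 + 8 = 14
  6 + 10 = 16
  8 + 10 = 18
Collected distinct sums: {-5, -3, 1, 2, 3, 5, 6, 8, 10, 12, 14, 16, 18}
|A +̂ A| = 13
(Reference bound: |A +̂ A| ≥ 2|A| - 3 for |A| ≥ 2, with |A| = 6 giving ≥ 9.)

|A +̂ A| = 13


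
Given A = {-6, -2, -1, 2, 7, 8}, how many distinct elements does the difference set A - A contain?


A - A = {a - a' : a, a' ∈ A}; |A| = 6.
Bounds: 2|A|-1 ≤ |A - A| ≤ |A|² - |A| + 1, i.e. 11 ≤ |A - A| ≤ 31.
Note: 0 ∈ A - A always (from a - a). The set is symmetric: if d ∈ A - A then -d ∈ A - A.
Enumerate nonzero differences d = a - a' with a > a' (then include -d):
Positive differences: {1, 3, 4, 5, 6, 8, 9, 10, 13, 14}
Full difference set: {0} ∪ (positive diffs) ∪ (negative diffs).
|A - A| = 1 + 2·10 = 21 (matches direct enumeration: 21).

|A - A| = 21


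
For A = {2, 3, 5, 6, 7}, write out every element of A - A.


A - A = {a - a' : a, a' ∈ A}.
Compute a - a' for each ordered pair (a, a'):
a = 2: 2-2=0, 2-3=-1, 2-5=-3, 2-6=-4, 2-7=-5
a = 3: 3-2=1, 3-3=0, 3-5=-2, 3-6=-3, 3-7=-4
a = 5: 5-2=3, 5-3=2, 5-5=0, 5-6=-1, 5-7=-2
a = 6: 6-2=4, 6-3=3, 6-5=1, 6-6=0, 6-7=-1
a = 7: 7-2=5, 7-3=4, 7-5=2, 7-6=1, 7-7=0
Collecting distinct values (and noting 0 appears from a-a):
A - A = {-5, -4, -3, -2, -1, 0, 1, 2, 3, 4, 5}
|A - A| = 11

A - A = {-5, -4, -3, -2, -1, 0, 1, 2, 3, 4, 5}


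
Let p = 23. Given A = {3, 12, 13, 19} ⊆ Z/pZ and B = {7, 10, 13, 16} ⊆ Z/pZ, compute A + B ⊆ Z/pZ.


Work in Z/23Z: reduce every sum a + b modulo 23.
Enumerate all 16 pairs:
a = 3: 3+7=10, 3+10=13, 3+13=16, 3+16=19
a = 12: 12+7=19, 12+10=22, 12+13=2, 12+16=5
a = 13: 13+7=20, 13+10=0, 13+13=3, 13+16=6
a = 19: 19+7=3, 19+10=6, 19+13=9, 19+16=12
Distinct residues collected: {0, 2, 3, 5, 6, 9, 10, 12, 13, 16, 19, 20, 22}
|A + B| = 13 (out of 23 total residues).

A + B = {0, 2, 3, 5, 6, 9, 10, 12, 13, 16, 19, 20, 22}


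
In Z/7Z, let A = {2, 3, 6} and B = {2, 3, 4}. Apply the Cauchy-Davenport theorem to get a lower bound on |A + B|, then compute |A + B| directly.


Cauchy-Davenport: |A + B| ≥ min(p, |A| + |B| - 1) for A, B nonempty in Z/pZ.
|A| = 3, |B| = 3, p = 7.
CD lower bound = min(7, 3 + 3 - 1) = min(7, 5) = 5.
Compute A + B mod 7 directly:
a = 2: 2+2=4, 2+3=5, 2+4=6
a = 3: 3+2=5, 3+3=6, 3+4=0
a = 6: 6+2=1, 6+3=2, 6+4=3
A + B = {0, 1, 2, 3, 4, 5, 6}, so |A + B| = 7.
Verify: 7 ≥ 5? Yes ✓.

CD lower bound = 5, actual |A + B| = 7.


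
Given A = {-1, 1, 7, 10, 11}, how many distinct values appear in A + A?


A + A = {a + a' : a, a' ∈ A}; |A| = 5.
General bounds: 2|A| - 1 ≤ |A + A| ≤ |A|(|A|+1)/2, i.e. 9 ≤ |A + A| ≤ 15.
Lower bound 2|A|-1 is attained iff A is an arithmetic progression.
Enumerate sums a + a' for a ≤ a' (symmetric, so this suffices):
a = -1: -1+-1=-2, -1+1=0, -1+7=6, -1+10=9, -1+11=10
a = 1: 1+1=2, 1+7=8, 1+10=11, 1+11=12
a = 7: 7+7=14, 7+10=17, 7+11=18
a = 10: 10+10=20, 10+11=21
a = 11: 11+11=22
Distinct sums: {-2, 0, 2, 6, 8, 9, 10, 11, 12, 14, 17, 18, 20, 21, 22}
|A + A| = 15

|A + A| = 15


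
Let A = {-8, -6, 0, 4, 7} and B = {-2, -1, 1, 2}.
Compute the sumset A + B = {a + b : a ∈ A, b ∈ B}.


A + B = {a + b : a ∈ A, b ∈ B}.
Enumerate all |A|·|B| = 5·4 = 20 pairs (a, b) and collect distinct sums.
a = -8: -8+-2=-10, -8+-1=-9, -8+1=-7, -8+2=-6
a = -6: -6+-2=-8, -6+-1=-7, -6+1=-5, -6+2=-4
a = 0: 0+-2=-2, 0+-1=-1, 0+1=1, 0+2=2
a = 4: 4+-2=2, 4+-1=3, 4+1=5, 4+2=6
a = 7: 7+-2=5, 7+-1=6, 7+1=8, 7+2=9
Collecting distinct sums: A + B = {-10, -9, -8, -7, -6, -5, -4, -2, -1, 1, 2, 3, 5, 6, 8, 9}
|A + B| = 16

A + B = {-10, -9, -8, -7, -6, -5, -4, -2, -1, 1, 2, 3, 5, 6, 8, 9}


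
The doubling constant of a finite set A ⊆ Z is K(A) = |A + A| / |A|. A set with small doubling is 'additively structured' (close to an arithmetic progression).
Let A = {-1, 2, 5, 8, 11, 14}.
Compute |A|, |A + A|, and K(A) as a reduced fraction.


|A| = 6.
Compute A + A by enumerating all 36 pairs.
A + A = {-2, 1, 4, 7, 10, 13, 16, 19, 22, 25, 28}, so |A + A| = 11.
K = |A + A| / |A| = 11/6 (already in lowest terms) ≈ 1.8333.
Reference: AP of size 6 gives K = 11/6 ≈ 1.8333; a fully generic set of size 6 gives K ≈ 3.5000.

|A| = 6, |A + A| = 11, K = 11/6.


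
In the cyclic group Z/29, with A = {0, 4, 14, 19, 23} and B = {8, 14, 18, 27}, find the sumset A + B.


Work in Z/29Z: reduce every sum a + b modulo 29.
Enumerate all 20 pairs:
a = 0: 0+8=8, 0+14=14, 0+18=18, 0+27=27
a = 4: 4+8=12, 4+14=18, 4+18=22, 4+27=2
a = 14: 14+8=22, 14+14=28, 14+18=3, 14+27=12
a = 19: 19+8=27, 19+14=4, 19+18=8, 19+27=17
a = 23: 23+8=2, 23+14=8, 23+18=12, 23+27=21
Distinct residues collected: {2, 3, 4, 8, 12, 14, 17, 18, 21, 22, 27, 28}
|A + B| = 12 (out of 29 total residues).

A + B = {2, 3, 4, 8, 12, 14, 17, 18, 21, 22, 27, 28}


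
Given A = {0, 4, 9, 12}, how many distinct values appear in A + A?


A + A = {a + a' : a, a' ∈ A}; |A| = 4.
General bounds: 2|A| - 1 ≤ |A + A| ≤ |A|(|A|+1)/2, i.e. 7 ≤ |A + A| ≤ 10.
Lower bound 2|A|-1 is attained iff A is an arithmetic progression.
Enumerate sums a + a' for a ≤ a' (symmetric, so this suffices):
a = 0: 0+0=0, 0+4=4, 0+9=9, 0+12=12
a = 4: 4+4=8, 4+9=13, 4+12=16
a = 9: 9+9=18, 9+12=21
a = 12: 12+12=24
Distinct sums: {0, 4, 8, 9, 12, 13, 16, 18, 21, 24}
|A + A| = 10

|A + A| = 10


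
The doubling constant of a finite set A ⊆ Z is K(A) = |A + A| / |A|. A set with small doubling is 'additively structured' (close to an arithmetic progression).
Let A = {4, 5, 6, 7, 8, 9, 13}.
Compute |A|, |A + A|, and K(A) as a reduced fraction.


|A| = 7.
Compute A + A by enumerating all 49 pairs.
A + A = {8, 9, 10, 11, 12, 13, 14, 15, 16, 17, 18, 19, 20, 21, 22, 26}, so |A + A| = 16.
K = |A + A| / |A| = 16/7 (already in lowest terms) ≈ 2.2857.
Reference: AP of size 7 gives K = 13/7 ≈ 1.8571; a fully generic set of size 7 gives K ≈ 4.0000.

|A| = 7, |A + A| = 16, K = 16/7.


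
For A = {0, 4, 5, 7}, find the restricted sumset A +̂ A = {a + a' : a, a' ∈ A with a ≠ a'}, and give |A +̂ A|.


Restricted sumset: A +̂ A = {a + a' : a ∈ A, a' ∈ A, a ≠ a'}.
Equivalently, take A + A and drop any sum 2a that is achievable ONLY as a + a for a ∈ A (i.e. sums representable only with equal summands).
Enumerate pairs (a, a') with a < a' (symmetric, so each unordered pair gives one sum; this covers all a ≠ a'):
  0 + 4 = 4
  0 + 5 = 5
  0 + 7 = 7
  4 + 5 = 9
  4 + 7 = 11
  5 + 7 = 12
Collected distinct sums: {4, 5, 7, 9, 11, 12}
|A +̂ A| = 6
(Reference bound: |A +̂ A| ≥ 2|A| - 3 for |A| ≥ 2, with |A| = 4 giving ≥ 5.)

|A +̂ A| = 6


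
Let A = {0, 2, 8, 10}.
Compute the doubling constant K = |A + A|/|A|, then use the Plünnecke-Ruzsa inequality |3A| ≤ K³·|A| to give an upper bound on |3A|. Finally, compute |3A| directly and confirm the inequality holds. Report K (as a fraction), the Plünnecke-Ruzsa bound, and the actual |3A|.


|A| = 4.
Step 1: Compute A + A by enumerating all 16 pairs.
A + A = {0, 2, 4, 8, 10, 12, 16, 18, 20}, so |A + A| = 9.
Step 2: Doubling constant K = |A + A|/|A| = 9/4 = 9/4 ≈ 2.2500.
Step 3: Plünnecke-Ruzsa gives |3A| ≤ K³·|A| = (2.2500)³ · 4 ≈ 45.5625.
Step 4: Compute 3A = A + A + A directly by enumerating all triples (a,b,c) ∈ A³; |3A| = 16.
Step 5: Check 16 ≤ 45.5625? Yes ✓.

K = 9/4, Plünnecke-Ruzsa bound K³|A| ≈ 45.5625, |3A| = 16, inequality holds.


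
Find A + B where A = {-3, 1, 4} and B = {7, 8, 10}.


A + B = {a + b : a ∈ A, b ∈ B}.
Enumerate all |A|·|B| = 3·3 = 9 pairs (a, b) and collect distinct sums.
a = -3: -3+7=4, -3+8=5, -3+10=7
a = 1: 1+7=8, 1+8=9, 1+10=11
a = 4: 4+7=11, 4+8=12, 4+10=14
Collecting distinct sums: A + B = {4, 5, 7, 8, 9, 11, 12, 14}
|A + B| = 8

A + B = {4, 5, 7, 8, 9, 11, 12, 14}


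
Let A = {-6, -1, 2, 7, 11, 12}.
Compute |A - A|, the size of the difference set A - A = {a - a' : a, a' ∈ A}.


A - A = {a - a' : a, a' ∈ A}; |A| = 6.
Bounds: 2|A|-1 ≤ |A - A| ≤ |A|² - |A| + 1, i.e. 11 ≤ |A - A| ≤ 31.
Note: 0 ∈ A - A always (from a - a). The set is symmetric: if d ∈ A - A then -d ∈ A - A.
Enumerate nonzero differences d = a - a' with a > a' (then include -d):
Positive differences: {1, 3, 4, 5, 8, 9, 10, 12, 13, 17, 18}
Full difference set: {0} ∪ (positive diffs) ∪ (negative diffs).
|A - A| = 1 + 2·11 = 23 (matches direct enumeration: 23).

|A - A| = 23


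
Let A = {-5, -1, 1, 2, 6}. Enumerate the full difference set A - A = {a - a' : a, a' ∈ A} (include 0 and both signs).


A - A = {a - a' : a, a' ∈ A}.
Compute a - a' for each ordered pair (a, a'):
a = -5: -5--5=0, -5--1=-4, -5-1=-6, -5-2=-7, -5-6=-11
a = -1: -1--5=4, -1--1=0, -1-1=-2, -1-2=-3, -1-6=-7
a = 1: 1--5=6, 1--1=2, 1-1=0, 1-2=-1, 1-6=-5
a = 2: 2--5=7, 2--1=3, 2-1=1, 2-2=0, 2-6=-4
a = 6: 6--5=11, 6--1=7, 6-1=5, 6-2=4, 6-6=0
Collecting distinct values (and noting 0 appears from a-a):
A - A = {-11, -7, -6, -5, -4, -3, -2, -1, 0, 1, 2, 3, 4, 5, 6, 7, 11}
|A - A| = 17

A - A = {-11, -7, -6, -5, -4, -3, -2, -1, 0, 1, 2, 3, 4, 5, 6, 7, 11}


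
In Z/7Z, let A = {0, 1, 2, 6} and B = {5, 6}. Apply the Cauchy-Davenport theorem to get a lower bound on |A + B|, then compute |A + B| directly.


Cauchy-Davenport: |A + B| ≥ min(p, |A| + |B| - 1) for A, B nonempty in Z/pZ.
|A| = 4, |B| = 2, p = 7.
CD lower bound = min(7, 4 + 2 - 1) = min(7, 5) = 5.
Compute A + B mod 7 directly:
a = 0: 0+5=5, 0+6=6
a = 1: 1+5=6, 1+6=0
a = 2: 2+5=0, 2+6=1
a = 6: 6+5=4, 6+6=5
A + B = {0, 1, 4, 5, 6}, so |A + B| = 5.
Verify: 5 ≥ 5? Yes ✓.

CD lower bound = 5, actual |A + B| = 5.


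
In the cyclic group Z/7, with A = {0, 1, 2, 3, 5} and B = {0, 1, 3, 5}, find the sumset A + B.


Work in Z/7Z: reduce every sum a + b modulo 7.
Enumerate all 20 pairs:
a = 0: 0+0=0, 0+1=1, 0+3=3, 0+5=5
a = 1: 1+0=1, 1+1=2, 1+3=4, 1+5=6
a = 2: 2+0=2, 2+1=3, 2+3=5, 2+5=0
a = 3: 3+0=3, 3+1=4, 3+3=6, 3+5=1
a = 5: 5+0=5, 5+1=6, 5+3=1, 5+5=3
Distinct residues collected: {0, 1, 2, 3, 4, 5, 6}
|A + B| = 7 (out of 7 total residues).

A + B = {0, 1, 2, 3, 4, 5, 6}


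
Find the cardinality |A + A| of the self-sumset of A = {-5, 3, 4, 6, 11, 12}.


A + A = {a + a' : a, a' ∈ A}; |A| = 6.
General bounds: 2|A| - 1 ≤ |A + A| ≤ |A|(|A|+1)/2, i.e. 11 ≤ |A + A| ≤ 21.
Lower bound 2|A|-1 is attained iff A is an arithmetic progression.
Enumerate sums a + a' for a ≤ a' (symmetric, so this suffices):
a = -5: -5+-5=-10, -5+3=-2, -5+4=-1, -5+6=1, -5+11=6, -5+12=7
a = 3: 3+3=6, 3+4=7, 3+6=9, 3+11=14, 3+12=15
a = 4: 4+4=8, 4+6=10, 4+11=15, 4+12=16
a = 6: 6+6=12, 6+11=17, 6+12=18
a = 11: 11+11=22, 11+12=23
a = 12: 12+12=24
Distinct sums: {-10, -2, -1, 1, 6, 7, 8, 9, 10, 12, 14, 15, 16, 17, 18, 22, 23, 24}
|A + A| = 18

|A + A| = 18


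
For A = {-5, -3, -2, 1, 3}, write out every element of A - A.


A - A = {a - a' : a, a' ∈ A}.
Compute a - a' for each ordered pair (a, a'):
a = -5: -5--5=0, -5--3=-2, -5--2=-3, -5-1=-6, -5-3=-8
a = -3: -3--5=2, -3--3=0, -3--2=-1, -3-1=-4, -3-3=-6
a = -2: -2--5=3, -2--3=1, -2--2=0, -2-1=-3, -2-3=-5
a = 1: 1--5=6, 1--3=4, 1--2=3, 1-1=0, 1-3=-2
a = 3: 3--5=8, 3--3=6, 3--2=5, 3-1=2, 3-3=0
Collecting distinct values (and noting 0 appears from a-a):
A - A = {-8, -6, -5, -4, -3, -2, -1, 0, 1, 2, 3, 4, 5, 6, 8}
|A - A| = 15

A - A = {-8, -6, -5, -4, -3, -2, -1, 0, 1, 2, 3, 4, 5, 6, 8}


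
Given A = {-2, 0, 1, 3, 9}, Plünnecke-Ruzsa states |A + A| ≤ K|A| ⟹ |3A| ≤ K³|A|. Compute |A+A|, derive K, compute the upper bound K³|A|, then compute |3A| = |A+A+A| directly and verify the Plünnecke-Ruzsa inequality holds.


|A| = 5.
Step 1: Compute A + A by enumerating all 25 pairs.
A + A = {-4, -2, -1, 0, 1, 2, 3, 4, 6, 7, 9, 10, 12, 18}, so |A + A| = 14.
Step 2: Doubling constant K = |A + A|/|A| = 14/5 = 14/5 ≈ 2.8000.
Step 3: Plünnecke-Ruzsa gives |3A| ≤ K³·|A| = (2.8000)³ · 5 ≈ 109.7600.
Step 4: Compute 3A = A + A + A directly by enumerating all triples (a,b,c) ∈ A³; |3A| = 25.
Step 5: Check 25 ≤ 109.7600? Yes ✓.

K = 14/5, Plünnecke-Ruzsa bound K³|A| ≈ 109.7600, |3A| = 25, inequality holds.


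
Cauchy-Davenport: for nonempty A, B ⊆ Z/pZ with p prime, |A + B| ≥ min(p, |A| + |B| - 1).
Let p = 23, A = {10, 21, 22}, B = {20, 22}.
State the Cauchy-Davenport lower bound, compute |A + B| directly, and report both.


Cauchy-Davenport: |A + B| ≥ min(p, |A| + |B| - 1) for A, B nonempty in Z/pZ.
|A| = 3, |B| = 2, p = 23.
CD lower bound = min(23, 3 + 2 - 1) = min(23, 4) = 4.
Compute A + B mod 23 directly:
a = 10: 10+20=7, 10+22=9
a = 21: 21+20=18, 21+22=20
a = 22: 22+20=19, 22+22=21
A + B = {7, 9, 18, 19, 20, 21}, so |A + B| = 6.
Verify: 6 ≥ 4? Yes ✓.

CD lower bound = 4, actual |A + B| = 6.


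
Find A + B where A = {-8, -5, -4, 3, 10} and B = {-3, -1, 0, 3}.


A + B = {a + b : a ∈ A, b ∈ B}.
Enumerate all |A|·|B| = 5·4 = 20 pairs (a, b) and collect distinct sums.
a = -8: -8+-3=-11, -8+-1=-9, -8+0=-8, -8+3=-5
a = -5: -5+-3=-8, -5+-1=-6, -5+0=-5, -5+3=-2
a = -4: -4+-3=-7, -4+-1=-5, -4+0=-4, -4+3=-1
a = 3: 3+-3=0, 3+-1=2, 3+0=3, 3+3=6
a = 10: 10+-3=7, 10+-1=9, 10+0=10, 10+3=13
Collecting distinct sums: A + B = {-11, -9, -8, -7, -6, -5, -4, -2, -1, 0, 2, 3, 6, 7, 9, 10, 13}
|A + B| = 17

A + B = {-11, -9, -8, -7, -6, -5, -4, -2, -1, 0, 2, 3, 6, 7, 9, 10, 13}


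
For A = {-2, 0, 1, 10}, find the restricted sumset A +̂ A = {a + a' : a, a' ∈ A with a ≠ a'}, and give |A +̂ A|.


Restricted sumset: A +̂ A = {a + a' : a ∈ A, a' ∈ A, a ≠ a'}.
Equivalently, take A + A and drop any sum 2a that is achievable ONLY as a + a for a ∈ A (i.e. sums representable only with equal summands).
Enumerate pairs (a, a') with a < a' (symmetric, so each unordered pair gives one sum; this covers all a ≠ a'):
  -2 + 0 = -2
  -2 + 1 = -1
  -2 + 10 = 8
  0 + 1 = 1
  0 + 10 = 10
  1 + 10 = 11
Collected distinct sums: {-2, -1, 1, 8, 10, 11}
|A +̂ A| = 6
(Reference bound: |A +̂ A| ≥ 2|A| - 3 for |A| ≥ 2, with |A| = 4 giving ≥ 5.)

|A +̂ A| = 6


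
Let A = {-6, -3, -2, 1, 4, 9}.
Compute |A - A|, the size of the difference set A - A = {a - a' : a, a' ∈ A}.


A - A = {a - a' : a, a' ∈ A}; |A| = 6.
Bounds: 2|A|-1 ≤ |A - A| ≤ |A|² - |A| + 1, i.e. 11 ≤ |A - A| ≤ 31.
Note: 0 ∈ A - A always (from a - a). The set is symmetric: if d ∈ A - A then -d ∈ A - A.
Enumerate nonzero differences d = a - a' with a > a' (then include -d):
Positive differences: {1, 3, 4, 5, 6, 7, 8, 10, 11, 12, 15}
Full difference set: {0} ∪ (positive diffs) ∪ (negative diffs).
|A - A| = 1 + 2·11 = 23 (matches direct enumeration: 23).

|A - A| = 23


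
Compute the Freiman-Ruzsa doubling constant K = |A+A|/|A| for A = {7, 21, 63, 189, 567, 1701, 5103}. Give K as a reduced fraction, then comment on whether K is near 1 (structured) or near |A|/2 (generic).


|A| = 7.
Compute A + A by enumerating all 49 pairs.
A + A = {14, 28, 42, 70, 84, 126, 196, 210, 252, 378, 574, 588, 630, 756, 1134, 1708, 1722, 1764, 1890, 2268, 3402, 5110, 5124, 5166, 5292, 5670, 6804, 10206}, so |A + A| = 28.
K = |A + A| / |A| = 28/7 = 4/1 ≈ 4.0000.
Reference: AP of size 7 gives K = 13/7 ≈ 1.8571; a fully generic set of size 7 gives K ≈ 4.0000.

|A| = 7, |A + A| = 28, K = 28/7 = 4/1.


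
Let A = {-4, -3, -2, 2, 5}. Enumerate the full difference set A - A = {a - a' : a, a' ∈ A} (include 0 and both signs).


A - A = {a - a' : a, a' ∈ A}.
Compute a - a' for each ordered pair (a, a'):
a = -4: -4--4=0, -4--3=-1, -4--2=-2, -4-2=-6, -4-5=-9
a = -3: -3--4=1, -3--3=0, -3--2=-1, -3-2=-5, -3-5=-8
a = -2: -2--4=2, -2--3=1, -2--2=0, -2-2=-4, -2-5=-7
a = 2: 2--4=6, 2--3=5, 2--2=4, 2-2=0, 2-5=-3
a = 5: 5--4=9, 5--3=8, 5--2=7, 5-2=3, 5-5=0
Collecting distinct values (and noting 0 appears from a-a):
A - A = {-9, -8, -7, -6, -5, -4, -3, -2, -1, 0, 1, 2, 3, 4, 5, 6, 7, 8, 9}
|A - A| = 19

A - A = {-9, -8, -7, -6, -5, -4, -3, -2, -1, 0, 1, 2, 3, 4, 5, 6, 7, 8, 9}


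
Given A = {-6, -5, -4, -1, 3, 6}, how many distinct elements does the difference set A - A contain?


A - A = {a - a' : a, a' ∈ A}; |A| = 6.
Bounds: 2|A|-1 ≤ |A - A| ≤ |A|² - |A| + 1, i.e. 11 ≤ |A - A| ≤ 31.
Note: 0 ∈ A - A always (from a - a). The set is symmetric: if d ∈ A - A then -d ∈ A - A.
Enumerate nonzero differences d = a - a' with a > a' (then include -d):
Positive differences: {1, 2, 3, 4, 5, 7, 8, 9, 10, 11, 12}
Full difference set: {0} ∪ (positive diffs) ∪ (negative diffs).
|A - A| = 1 + 2·11 = 23 (matches direct enumeration: 23).

|A - A| = 23


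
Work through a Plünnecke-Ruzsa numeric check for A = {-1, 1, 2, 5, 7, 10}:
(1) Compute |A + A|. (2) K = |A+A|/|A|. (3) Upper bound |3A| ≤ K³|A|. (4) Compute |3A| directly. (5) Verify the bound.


|A| = 6.
Step 1: Compute A + A by enumerating all 36 pairs.
A + A = {-2, 0, 1, 2, 3, 4, 6, 7, 8, 9, 10, 11, 12, 14, 15, 17, 20}, so |A + A| = 17.
Step 2: Doubling constant K = |A + A|/|A| = 17/6 = 17/6 ≈ 2.8333.
Step 3: Plünnecke-Ruzsa gives |3A| ≤ K³·|A| = (2.8333)³ · 6 ≈ 136.4722.
Step 4: Compute 3A = A + A + A directly by enumerating all triples (a,b,c) ∈ A³; |3A| = 29.
Step 5: Check 29 ≤ 136.4722? Yes ✓.

K = 17/6, Plünnecke-Ruzsa bound K³|A| ≈ 136.4722, |3A| = 29, inequality holds.


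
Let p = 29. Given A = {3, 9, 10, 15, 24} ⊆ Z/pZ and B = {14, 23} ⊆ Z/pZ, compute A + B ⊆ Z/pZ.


Work in Z/29Z: reduce every sum a + b modulo 29.
Enumerate all 10 pairs:
a = 3: 3+14=17, 3+23=26
a = 9: 9+14=23, 9+23=3
a = 10: 10+14=24, 10+23=4
a = 15: 15+14=0, 15+23=9
a = 24: 24+14=9, 24+23=18
Distinct residues collected: {0, 3, 4, 9, 17, 18, 23, 24, 26}
|A + B| = 9 (out of 29 total residues).

A + B = {0, 3, 4, 9, 17, 18, 23, 24, 26}


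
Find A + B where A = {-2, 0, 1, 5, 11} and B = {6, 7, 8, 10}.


A + B = {a + b : a ∈ A, b ∈ B}.
Enumerate all |A|·|B| = 5·4 = 20 pairs (a, b) and collect distinct sums.
a = -2: -2+6=4, -2+7=5, -2+8=6, -2+10=8
a = 0: 0+6=6, 0+7=7, 0+8=8, 0+10=10
a = 1: 1+6=7, 1+7=8, 1+8=9, 1+10=11
a = 5: 5+6=11, 5+7=12, 5+8=13, 5+10=15
a = 11: 11+6=17, 11+7=18, 11+8=19, 11+10=21
Collecting distinct sums: A + B = {4, 5, 6, 7, 8, 9, 10, 11, 12, 13, 15, 17, 18, 19, 21}
|A + B| = 15

A + B = {4, 5, 6, 7, 8, 9, 10, 11, 12, 13, 15, 17, 18, 19, 21}


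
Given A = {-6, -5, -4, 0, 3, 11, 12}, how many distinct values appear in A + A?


A + A = {a + a' : a, a' ∈ A}; |A| = 7.
General bounds: 2|A| - 1 ≤ |A + A| ≤ |A|(|A|+1)/2, i.e. 13 ≤ |A + A| ≤ 28.
Lower bound 2|A|-1 is attained iff A is an arithmetic progression.
Enumerate sums a + a' for a ≤ a' (symmetric, so this suffices):
a = -6: -6+-6=-12, -6+-5=-11, -6+-4=-10, -6+0=-6, -6+3=-3, -6+11=5, -6+12=6
a = -5: -5+-5=-10, -5+-4=-9, -5+0=-5, -5+3=-2, -5+11=6, -5+12=7
a = -4: -4+-4=-8, -4+0=-4, -4+3=-1, -4+11=7, -4+12=8
a = 0: 0+0=0, 0+3=3, 0+11=11, 0+12=12
a = 3: 3+3=6, 3+11=14, 3+12=15
a = 11: 11+11=22, 11+12=23
a = 12: 12+12=24
Distinct sums: {-12, -11, -10, -9, -8, -6, -5, -4, -3, -2, -1, 0, 3, 5, 6, 7, 8, 11, 12, 14, 15, 22, 23, 24}
|A + A| = 24

|A + A| = 24


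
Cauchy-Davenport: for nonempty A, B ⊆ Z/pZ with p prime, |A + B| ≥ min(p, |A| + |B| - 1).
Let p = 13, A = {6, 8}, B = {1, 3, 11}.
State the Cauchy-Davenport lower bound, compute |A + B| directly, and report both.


Cauchy-Davenport: |A + B| ≥ min(p, |A| + |B| - 1) for A, B nonempty in Z/pZ.
|A| = 2, |B| = 3, p = 13.
CD lower bound = min(13, 2 + 3 - 1) = min(13, 4) = 4.
Compute A + B mod 13 directly:
a = 6: 6+1=7, 6+3=9, 6+11=4
a = 8: 8+1=9, 8+3=11, 8+11=6
A + B = {4, 6, 7, 9, 11}, so |A + B| = 5.
Verify: 5 ≥ 4? Yes ✓.

CD lower bound = 4, actual |A + B| = 5.


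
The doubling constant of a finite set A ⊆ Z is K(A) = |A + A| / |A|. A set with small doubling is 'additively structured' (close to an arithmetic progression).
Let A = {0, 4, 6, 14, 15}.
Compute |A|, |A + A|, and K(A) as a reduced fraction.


|A| = 5.
Compute A + A by enumerating all 25 pairs.
A + A = {0, 4, 6, 8, 10, 12, 14, 15, 18, 19, 20, 21, 28, 29, 30}, so |A + A| = 15.
K = |A + A| / |A| = 15/5 = 3/1 ≈ 3.0000.
Reference: AP of size 5 gives K = 9/5 ≈ 1.8000; a fully generic set of size 5 gives K ≈ 3.0000.

|A| = 5, |A + A| = 15, K = 15/5 = 3/1.


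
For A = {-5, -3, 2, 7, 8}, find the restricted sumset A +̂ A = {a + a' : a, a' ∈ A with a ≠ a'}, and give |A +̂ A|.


Restricted sumset: A +̂ A = {a + a' : a ∈ A, a' ∈ A, a ≠ a'}.
Equivalently, take A + A and drop any sum 2a that is achievable ONLY as a + a for a ∈ A (i.e. sums representable only with equal summands).
Enumerate pairs (a, a') with a < a' (symmetric, so each unordered pair gives one sum; this covers all a ≠ a'):
  -5 + -3 = -8
  -5 + 2 = -3
  -5 + 7 = 2
  -5 + 8 = 3
  -3 + 2 = -1
  -3 + 7 = 4
  -3 + 8 = 5
  2 + 7 = 9
  2 + 8 = 10
  7 + 8 = 15
Collected distinct sums: {-8, -3, -1, 2, 3, 4, 5, 9, 10, 15}
|A +̂ A| = 10
(Reference bound: |A +̂ A| ≥ 2|A| - 3 for |A| ≥ 2, with |A| = 5 giving ≥ 7.)

|A +̂ A| = 10


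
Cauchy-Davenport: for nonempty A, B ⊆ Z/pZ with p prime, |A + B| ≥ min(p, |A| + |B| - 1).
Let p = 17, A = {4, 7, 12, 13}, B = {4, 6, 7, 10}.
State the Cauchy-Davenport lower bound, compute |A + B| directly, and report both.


Cauchy-Davenport: |A + B| ≥ min(p, |A| + |B| - 1) for A, B nonempty in Z/pZ.
|A| = 4, |B| = 4, p = 17.
CD lower bound = min(17, 4 + 4 - 1) = min(17, 7) = 7.
Compute A + B mod 17 directly:
a = 4: 4+4=8, 4+6=10, 4+7=11, 4+10=14
a = 7: 7+4=11, 7+6=13, 7+7=14, 7+10=0
a = 12: 12+4=16, 12+6=1, 12+7=2, 12+10=5
a = 13: 13+4=0, 13+6=2, 13+7=3, 13+10=6
A + B = {0, 1, 2, 3, 5, 6, 8, 10, 11, 13, 14, 16}, so |A + B| = 12.
Verify: 12 ≥ 7? Yes ✓.

CD lower bound = 7, actual |A + B| = 12.


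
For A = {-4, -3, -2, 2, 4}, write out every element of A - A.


A - A = {a - a' : a, a' ∈ A}.
Compute a - a' for each ordered pair (a, a'):
a = -4: -4--4=0, -4--3=-1, -4--2=-2, -4-2=-6, -4-4=-8
a = -3: -3--4=1, -3--3=0, -3--2=-1, -3-2=-5, -3-4=-7
a = -2: -2--4=2, -2--3=1, -2--2=0, -2-2=-4, -2-4=-6
a = 2: 2--4=6, 2--3=5, 2--2=4, 2-2=0, 2-4=-2
a = 4: 4--4=8, 4--3=7, 4--2=6, 4-2=2, 4-4=0
Collecting distinct values (and noting 0 appears from a-a):
A - A = {-8, -7, -6, -5, -4, -2, -1, 0, 1, 2, 4, 5, 6, 7, 8}
|A - A| = 15

A - A = {-8, -7, -6, -5, -4, -2, -1, 0, 1, 2, 4, 5, 6, 7, 8}


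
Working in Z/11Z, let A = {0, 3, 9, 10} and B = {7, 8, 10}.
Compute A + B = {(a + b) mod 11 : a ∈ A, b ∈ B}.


Work in Z/11Z: reduce every sum a + b modulo 11.
Enumerate all 12 pairs:
a = 0: 0+7=7, 0+8=8, 0+10=10
a = 3: 3+7=10, 3+8=0, 3+10=2
a = 9: 9+7=5, 9+8=6, 9+10=8
a = 10: 10+7=6, 10+8=7, 10+10=9
Distinct residues collected: {0, 2, 5, 6, 7, 8, 9, 10}
|A + B| = 8 (out of 11 total residues).

A + B = {0, 2, 5, 6, 7, 8, 9, 10}


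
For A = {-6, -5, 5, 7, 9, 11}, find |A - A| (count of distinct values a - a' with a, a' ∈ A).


A - A = {a - a' : a, a' ∈ A}; |A| = 6.
Bounds: 2|A|-1 ≤ |A - A| ≤ |A|² - |A| + 1, i.e. 11 ≤ |A - A| ≤ 31.
Note: 0 ∈ A - A always (from a - a). The set is symmetric: if d ∈ A - A then -d ∈ A - A.
Enumerate nonzero differences d = a - a' with a > a' (then include -d):
Positive differences: {1, 2, 4, 6, 10, 11, 12, 13, 14, 15, 16, 17}
Full difference set: {0} ∪ (positive diffs) ∪ (negative diffs).
|A - A| = 1 + 2·12 = 25 (matches direct enumeration: 25).

|A - A| = 25


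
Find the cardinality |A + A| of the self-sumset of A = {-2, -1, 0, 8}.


A + A = {a + a' : a, a' ∈ A}; |A| = 4.
General bounds: 2|A| - 1 ≤ |A + A| ≤ |A|(|A|+1)/2, i.e. 7 ≤ |A + A| ≤ 10.
Lower bound 2|A|-1 is attained iff A is an arithmetic progression.
Enumerate sums a + a' for a ≤ a' (symmetric, so this suffices):
a = -2: -2+-2=-4, -2+-1=-3, -2+0=-2, -2+8=6
a = -1: -1+-1=-2, -1+0=-1, -1+8=7
a = 0: 0+0=0, 0+8=8
a = 8: 8+8=16
Distinct sums: {-4, -3, -2, -1, 0, 6, 7, 8, 16}
|A + A| = 9

|A + A| = 9


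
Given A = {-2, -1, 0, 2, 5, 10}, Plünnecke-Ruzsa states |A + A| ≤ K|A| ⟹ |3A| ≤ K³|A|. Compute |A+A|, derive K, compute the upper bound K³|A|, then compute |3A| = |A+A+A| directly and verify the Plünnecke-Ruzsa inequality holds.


|A| = 6.
Step 1: Compute A + A by enumerating all 36 pairs.
A + A = {-4, -3, -2, -1, 0, 1, 2, 3, 4, 5, 7, 8, 9, 10, 12, 15, 20}, so |A + A| = 17.
Step 2: Doubling constant K = |A + A|/|A| = 17/6 = 17/6 ≈ 2.8333.
Step 3: Plünnecke-Ruzsa gives |3A| ≤ K³·|A| = (2.8333)³ · 6 ≈ 136.4722.
Step 4: Compute 3A = A + A + A directly by enumerating all triples (a,b,c) ∈ A³; |3A| = 29.
Step 5: Check 29 ≤ 136.4722? Yes ✓.

K = 17/6, Plünnecke-Ruzsa bound K³|A| ≈ 136.4722, |3A| = 29, inequality holds.


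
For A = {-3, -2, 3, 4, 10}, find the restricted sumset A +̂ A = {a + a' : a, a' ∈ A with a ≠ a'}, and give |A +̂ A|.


Restricted sumset: A +̂ A = {a + a' : a ∈ A, a' ∈ A, a ≠ a'}.
Equivalently, take A + A and drop any sum 2a that is achievable ONLY as a + a for a ∈ A (i.e. sums representable only with equal summands).
Enumerate pairs (a, a') with a < a' (symmetric, so each unordered pair gives one sum; this covers all a ≠ a'):
  -3 + -2 = -5
  -3 + 3 = 0
  -3 + 4 = 1
  -3 + 10 = 7
  -2 + 3 = 1
  -2 + 4 = 2
  -2 + 10 = 8
  3 + 4 = 7
  3 + 10 = 13
  4 + 10 = 14
Collected distinct sums: {-5, 0, 1, 2, 7, 8, 13, 14}
|A +̂ A| = 8
(Reference bound: |A +̂ A| ≥ 2|A| - 3 for |A| ≥ 2, with |A| = 5 giving ≥ 7.)

|A +̂ A| = 8


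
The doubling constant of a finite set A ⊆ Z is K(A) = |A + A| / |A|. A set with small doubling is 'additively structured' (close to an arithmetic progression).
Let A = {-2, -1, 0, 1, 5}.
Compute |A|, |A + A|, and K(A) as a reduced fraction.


|A| = 5.
Compute A + A by enumerating all 25 pairs.
A + A = {-4, -3, -2, -1, 0, 1, 2, 3, 4, 5, 6, 10}, so |A + A| = 12.
K = |A + A| / |A| = 12/5 (already in lowest terms) ≈ 2.4000.
Reference: AP of size 5 gives K = 9/5 ≈ 1.8000; a fully generic set of size 5 gives K ≈ 3.0000.

|A| = 5, |A + A| = 12, K = 12/5.


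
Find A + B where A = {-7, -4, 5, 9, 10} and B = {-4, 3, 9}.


A + B = {a + b : a ∈ A, b ∈ B}.
Enumerate all |A|·|B| = 5·3 = 15 pairs (a, b) and collect distinct sums.
a = -7: -7+-4=-11, -7+3=-4, -7+9=2
a = -4: -4+-4=-8, -4+3=-1, -4+9=5
a = 5: 5+-4=1, 5+3=8, 5+9=14
a = 9: 9+-4=5, 9+3=12, 9+9=18
a = 10: 10+-4=6, 10+3=13, 10+9=19
Collecting distinct sums: A + B = {-11, -8, -4, -1, 1, 2, 5, 6, 8, 12, 13, 14, 18, 19}
|A + B| = 14

A + B = {-11, -8, -4, -1, 1, 2, 5, 6, 8, 12, 13, 14, 18, 19}


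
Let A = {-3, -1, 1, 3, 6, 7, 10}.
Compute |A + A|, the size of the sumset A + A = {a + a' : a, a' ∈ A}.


A + A = {a + a' : a, a' ∈ A}; |A| = 7.
General bounds: 2|A| - 1 ≤ |A + A| ≤ |A|(|A|+1)/2, i.e. 13 ≤ |A + A| ≤ 28.
Lower bound 2|A|-1 is attained iff A is an arithmetic progression.
Enumerate sums a + a' for a ≤ a' (symmetric, so this suffices):
a = -3: -3+-3=-6, -3+-1=-4, -3+1=-2, -3+3=0, -3+6=3, -3+7=4, -3+10=7
a = -1: -1+-1=-2, -1+1=0, -1+3=2, -1+6=5, -1+7=6, -1+10=9
a = 1: 1+1=2, 1+3=4, 1+6=7, 1+7=8, 1+10=11
a = 3: 3+3=6, 3+6=9, 3+7=10, 3+10=13
a = 6: 6+6=12, 6+7=13, 6+10=16
a = 7: 7+7=14, 7+10=17
a = 10: 10+10=20
Distinct sums: {-6, -4, -2, 0, 2, 3, 4, 5, 6, 7, 8, 9, 10, 11, 12, 13, 14, 16, 17, 20}
|A + A| = 20

|A + A| = 20


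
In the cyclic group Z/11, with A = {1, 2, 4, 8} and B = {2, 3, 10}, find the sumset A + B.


Work in Z/11Z: reduce every sum a + b modulo 11.
Enumerate all 12 pairs:
a = 1: 1+2=3, 1+3=4, 1+10=0
a = 2: 2+2=4, 2+3=5, 2+10=1
a = 4: 4+2=6, 4+3=7, 4+10=3
a = 8: 8+2=10, 8+3=0, 8+10=7
Distinct residues collected: {0, 1, 3, 4, 5, 6, 7, 10}
|A + B| = 8 (out of 11 total residues).

A + B = {0, 1, 3, 4, 5, 6, 7, 10}


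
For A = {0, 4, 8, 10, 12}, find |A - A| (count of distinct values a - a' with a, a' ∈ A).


A - A = {a - a' : a, a' ∈ A}; |A| = 5.
Bounds: 2|A|-1 ≤ |A - A| ≤ |A|² - |A| + 1, i.e. 9 ≤ |A - A| ≤ 21.
Note: 0 ∈ A - A always (from a - a). The set is symmetric: if d ∈ A - A then -d ∈ A - A.
Enumerate nonzero differences d = a - a' with a > a' (then include -d):
Positive differences: {2, 4, 6, 8, 10, 12}
Full difference set: {0} ∪ (positive diffs) ∪ (negative diffs).
|A - A| = 1 + 2·6 = 13 (matches direct enumeration: 13).

|A - A| = 13


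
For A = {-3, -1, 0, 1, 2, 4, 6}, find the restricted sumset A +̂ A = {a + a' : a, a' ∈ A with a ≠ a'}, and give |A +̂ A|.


Restricted sumset: A +̂ A = {a + a' : a ∈ A, a' ∈ A, a ≠ a'}.
Equivalently, take A + A and drop any sum 2a that is achievable ONLY as a + a for a ∈ A (i.e. sums representable only with equal summands).
Enumerate pairs (a, a') with a < a' (symmetric, so each unordered pair gives one sum; this covers all a ≠ a'):
  -3 + -1 = -4
  -3 + 0 = -3
  -3 + 1 = -2
  -3 + 2 = -1
  -3 + 4 = 1
  -3 + 6 = 3
  -1 + 0 = -1
  -1 + 1 = 0
  -1 + 2 = 1
  -1 + 4 = 3
  -1 + 6 = 5
  0 + 1 = 1
  0 + 2 = 2
  0 + 4 = 4
  0 + 6 = 6
  1 + 2 = 3
  1 + 4 = 5
  1 + 6 = 7
  2 + 4 = 6
  2 + 6 = 8
  4 + 6 = 10
Collected distinct sums: {-4, -3, -2, -1, 0, 1, 2, 3, 4, 5, 6, 7, 8, 10}
|A +̂ A| = 14
(Reference bound: |A +̂ A| ≥ 2|A| - 3 for |A| ≥ 2, with |A| = 7 giving ≥ 11.)

|A +̂ A| = 14


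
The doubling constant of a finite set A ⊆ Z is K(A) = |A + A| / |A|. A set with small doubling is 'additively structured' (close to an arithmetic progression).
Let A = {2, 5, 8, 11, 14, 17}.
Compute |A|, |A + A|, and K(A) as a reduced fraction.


|A| = 6.
Compute A + A by enumerating all 36 pairs.
A + A = {4, 7, 10, 13, 16, 19, 22, 25, 28, 31, 34}, so |A + A| = 11.
K = |A + A| / |A| = 11/6 (already in lowest terms) ≈ 1.8333.
Reference: AP of size 6 gives K = 11/6 ≈ 1.8333; a fully generic set of size 6 gives K ≈ 3.5000.

|A| = 6, |A + A| = 11, K = 11/6.


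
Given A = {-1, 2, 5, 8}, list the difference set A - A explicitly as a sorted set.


A - A = {a - a' : a, a' ∈ A}.
Compute a - a' for each ordered pair (a, a'):
a = -1: -1--1=0, -1-2=-3, -1-5=-6, -1-8=-9
a = 2: 2--1=3, 2-2=0, 2-5=-3, 2-8=-6
a = 5: 5--1=6, 5-2=3, 5-5=0, 5-8=-3
a = 8: 8--1=9, 8-2=6, 8-5=3, 8-8=0
Collecting distinct values (and noting 0 appears from a-a):
A - A = {-9, -6, -3, 0, 3, 6, 9}
|A - A| = 7

A - A = {-9, -6, -3, 0, 3, 6, 9}


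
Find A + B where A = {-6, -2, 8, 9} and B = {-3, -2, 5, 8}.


A + B = {a + b : a ∈ A, b ∈ B}.
Enumerate all |A|·|B| = 4·4 = 16 pairs (a, b) and collect distinct sums.
a = -6: -6+-3=-9, -6+-2=-8, -6+5=-1, -6+8=2
a = -2: -2+-3=-5, -2+-2=-4, -2+5=3, -2+8=6
a = 8: 8+-3=5, 8+-2=6, 8+5=13, 8+8=16
a = 9: 9+-3=6, 9+-2=7, 9+5=14, 9+8=17
Collecting distinct sums: A + B = {-9, -8, -5, -4, -1, 2, 3, 5, 6, 7, 13, 14, 16, 17}
|A + B| = 14

A + B = {-9, -8, -5, -4, -1, 2, 3, 5, 6, 7, 13, 14, 16, 17}


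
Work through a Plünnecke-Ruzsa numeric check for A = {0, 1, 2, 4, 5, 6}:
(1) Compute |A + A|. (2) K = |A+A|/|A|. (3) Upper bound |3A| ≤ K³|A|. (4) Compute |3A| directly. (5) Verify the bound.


|A| = 6.
Step 1: Compute A + A by enumerating all 36 pairs.
A + A = {0, 1, 2, 3, 4, 5, 6, 7, 8, 9, 10, 11, 12}, so |A + A| = 13.
Step 2: Doubling constant K = |A + A|/|A| = 13/6 = 13/6 ≈ 2.1667.
Step 3: Plünnecke-Ruzsa gives |3A| ≤ K³·|A| = (2.1667)³ · 6 ≈ 61.0278.
Step 4: Compute 3A = A + A + A directly by enumerating all triples (a,b,c) ∈ A³; |3A| = 19.
Step 5: Check 19 ≤ 61.0278? Yes ✓.

K = 13/6, Plünnecke-Ruzsa bound K³|A| ≈ 61.0278, |3A| = 19, inequality holds.


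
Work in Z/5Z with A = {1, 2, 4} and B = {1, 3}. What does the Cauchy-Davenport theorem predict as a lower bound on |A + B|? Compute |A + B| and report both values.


Cauchy-Davenport: |A + B| ≥ min(p, |A| + |B| - 1) for A, B nonempty in Z/pZ.
|A| = 3, |B| = 2, p = 5.
CD lower bound = min(5, 3 + 2 - 1) = min(5, 4) = 4.
Compute A + B mod 5 directly:
a = 1: 1+1=2, 1+3=4
a = 2: 2+1=3, 2+3=0
a = 4: 4+1=0, 4+3=2
A + B = {0, 2, 3, 4}, so |A + B| = 4.
Verify: 4 ≥ 4? Yes ✓.

CD lower bound = 4, actual |A + B| = 4.
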